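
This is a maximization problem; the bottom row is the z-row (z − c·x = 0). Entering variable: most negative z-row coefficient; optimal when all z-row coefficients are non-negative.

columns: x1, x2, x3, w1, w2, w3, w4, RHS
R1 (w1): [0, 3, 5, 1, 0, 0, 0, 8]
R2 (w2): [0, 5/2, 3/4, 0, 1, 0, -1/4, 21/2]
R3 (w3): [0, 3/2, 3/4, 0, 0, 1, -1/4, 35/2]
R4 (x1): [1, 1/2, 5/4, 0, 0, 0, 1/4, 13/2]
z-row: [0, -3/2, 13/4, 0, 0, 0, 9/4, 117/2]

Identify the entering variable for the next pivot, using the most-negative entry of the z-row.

Negative z-row entries: x2: -3/2.
The most negative is -3/2 in column x2, so x2 enters.

x2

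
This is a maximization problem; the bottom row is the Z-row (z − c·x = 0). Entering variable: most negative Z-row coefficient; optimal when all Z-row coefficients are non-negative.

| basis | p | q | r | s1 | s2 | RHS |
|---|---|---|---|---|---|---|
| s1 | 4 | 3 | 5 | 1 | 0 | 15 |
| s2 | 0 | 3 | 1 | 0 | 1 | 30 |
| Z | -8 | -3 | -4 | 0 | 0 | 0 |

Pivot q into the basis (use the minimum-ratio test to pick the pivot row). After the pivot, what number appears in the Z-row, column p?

Ratio test on column q — row 1: 15/3 = 5; row 2: 30/3 = 10. Minimum is 5 at row 1 (s1 leaves); pivot element 3.
Divide row 1 by 3; eliminate column q from the other rows.
Z-row update in column p: -8 − (-3)·(4/3) = -4.

-4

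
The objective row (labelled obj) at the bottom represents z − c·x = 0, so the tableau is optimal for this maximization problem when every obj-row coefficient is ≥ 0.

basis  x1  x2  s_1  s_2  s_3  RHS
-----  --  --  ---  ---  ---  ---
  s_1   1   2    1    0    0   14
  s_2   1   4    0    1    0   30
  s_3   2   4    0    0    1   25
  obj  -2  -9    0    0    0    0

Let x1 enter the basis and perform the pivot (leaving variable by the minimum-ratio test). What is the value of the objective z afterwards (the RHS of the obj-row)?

Ratio test on column x1 — row 1: 14/1 = 14; row 2: 30/1 = 30; row 3: 25/2 = 25/2. Minimum is 25/2 at row 3 (s_3 leaves); pivot element 2.
Pivot on row 3; the obj-row RHS becomes 0 − (-2)·(25/2) = 25.

25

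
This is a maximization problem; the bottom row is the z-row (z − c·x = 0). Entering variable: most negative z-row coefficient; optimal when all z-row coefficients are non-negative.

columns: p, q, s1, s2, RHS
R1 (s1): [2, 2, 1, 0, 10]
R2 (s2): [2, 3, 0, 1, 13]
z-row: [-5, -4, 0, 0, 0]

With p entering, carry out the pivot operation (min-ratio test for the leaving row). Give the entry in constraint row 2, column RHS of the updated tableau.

3

Ratio test on column p — row 1: 10/2 = 5; row 2: 13/2 = 13/2. Minimum is 5 at row 1 (s1 leaves); pivot element 2.
Divide row 1 by 2; eliminate column p from the other rows.
Row 2 update in column RHS: 13 − 2·5 = 3.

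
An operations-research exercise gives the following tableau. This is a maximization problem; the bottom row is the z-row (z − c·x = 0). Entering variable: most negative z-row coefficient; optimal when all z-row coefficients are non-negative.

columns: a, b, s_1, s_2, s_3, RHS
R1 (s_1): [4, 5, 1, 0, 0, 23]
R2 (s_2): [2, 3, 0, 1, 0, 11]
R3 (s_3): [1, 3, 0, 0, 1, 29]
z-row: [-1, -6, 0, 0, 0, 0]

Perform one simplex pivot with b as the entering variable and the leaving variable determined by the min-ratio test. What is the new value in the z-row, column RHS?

Ratio test on column b — row 1: 23/5 = 23/5; row 2: 11/3 = 11/3; row 3: 29/3 = 29/3. Minimum is 11/3 at row 2 (s_2 leaves); pivot element 3.
Divide row 2 by 3; eliminate column b from the other rows.
z-row update in column RHS: 0 − (-6)·(11/3) = 22.

22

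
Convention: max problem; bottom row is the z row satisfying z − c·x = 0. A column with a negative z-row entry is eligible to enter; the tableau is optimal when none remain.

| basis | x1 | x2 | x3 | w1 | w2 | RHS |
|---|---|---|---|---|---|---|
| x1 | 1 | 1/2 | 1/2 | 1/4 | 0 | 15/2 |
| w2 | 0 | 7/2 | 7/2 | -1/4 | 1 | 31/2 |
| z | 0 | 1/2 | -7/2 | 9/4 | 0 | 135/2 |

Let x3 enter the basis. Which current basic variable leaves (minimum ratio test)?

Column x3 entries and ratios — x1: (15/2)/(1/2) = 15; w2: (31/2)/(7/2) = 31/7.
Smallest ratio is 31/7 in the row of w2, so w2 leaves.

w2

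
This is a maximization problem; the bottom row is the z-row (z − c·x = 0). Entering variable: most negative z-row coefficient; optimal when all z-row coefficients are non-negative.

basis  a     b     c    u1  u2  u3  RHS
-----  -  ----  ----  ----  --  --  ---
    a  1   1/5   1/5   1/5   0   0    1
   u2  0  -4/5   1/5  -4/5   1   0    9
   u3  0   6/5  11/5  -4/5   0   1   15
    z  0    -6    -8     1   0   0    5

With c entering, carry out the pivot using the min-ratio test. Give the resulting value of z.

Ratio test on column c — row 1: 1/(1/5) = 5; row 2: 9/(1/5) = 45; row 3: 15/(11/5) = 75/11. Minimum is 5 at row 1 (a leaves); pivot element 1/5.
Pivot on row 1; the z-row RHS becomes 5 − (-8)·5 = 45.

45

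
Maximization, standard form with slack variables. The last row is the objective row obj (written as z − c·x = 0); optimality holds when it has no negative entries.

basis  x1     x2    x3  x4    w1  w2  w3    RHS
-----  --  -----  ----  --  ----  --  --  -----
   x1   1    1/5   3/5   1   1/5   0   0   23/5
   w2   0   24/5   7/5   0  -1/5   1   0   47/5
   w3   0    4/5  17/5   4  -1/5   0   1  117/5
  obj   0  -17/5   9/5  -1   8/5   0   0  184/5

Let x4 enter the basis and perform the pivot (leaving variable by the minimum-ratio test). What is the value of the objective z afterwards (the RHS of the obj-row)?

207/5

Ratio test on column x4 — row 1: (23/5)/1 = 23/5; row 2: entry 0 ≤ 0; row 3: (117/5)/4 = 117/20. Minimum is 23/5 at row 1 (x1 leaves); pivot element 1.
Pivot on row 1; the obj-row RHS becomes 184/5 − (-1)·(23/5) = 207/5.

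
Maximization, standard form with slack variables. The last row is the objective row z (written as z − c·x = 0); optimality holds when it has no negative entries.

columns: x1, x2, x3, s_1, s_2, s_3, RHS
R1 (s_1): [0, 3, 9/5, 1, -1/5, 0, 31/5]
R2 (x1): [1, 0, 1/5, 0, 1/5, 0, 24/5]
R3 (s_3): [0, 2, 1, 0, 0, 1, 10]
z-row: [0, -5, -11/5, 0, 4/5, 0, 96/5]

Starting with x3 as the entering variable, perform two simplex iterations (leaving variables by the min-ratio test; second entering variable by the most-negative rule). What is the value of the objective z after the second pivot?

443/15

Ratio test on column x3 — row 1: (31/5)/(9/5) = 31/9; row 2: (24/5)/(1/5) = 24; row 3: 10/1 = 10. Minimum is 31/9 at row 1 (s_1 leaves); pivot element 9/5.
Pivot on row 1; the z-row RHS becomes 96/5 − (-11/5)·(31/9) = 241/9.
Next entering variable (most negative z-row entry -4/3): x2.
Ratio test on column x2 — row 1: (31/9)/(5/3) = 31/15; row 2: entry -1/3 ≤ 0; row 3: (59/9)/(1/3) = 59/3. Minimum is 31/15 at row 1 (x3 leaves); pivot element 5/3.
After the second pivot the z-row RHS is 241/9 − (-4/3)·(31/15) = 443/15.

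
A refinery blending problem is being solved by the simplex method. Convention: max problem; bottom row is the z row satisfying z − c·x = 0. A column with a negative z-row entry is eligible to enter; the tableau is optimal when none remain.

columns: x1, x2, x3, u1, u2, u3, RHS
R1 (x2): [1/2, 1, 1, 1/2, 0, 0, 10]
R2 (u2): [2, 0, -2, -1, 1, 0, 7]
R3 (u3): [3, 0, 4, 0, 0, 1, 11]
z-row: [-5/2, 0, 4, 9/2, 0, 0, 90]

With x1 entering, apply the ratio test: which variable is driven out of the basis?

Column x1 entries and ratios — x2: 10/(1/2) = 20; u2: 7/2 = 7/2; u3: 11/3 = 11/3.
Smallest ratio is 7/2 in the row of u2, so u2 leaves.

u2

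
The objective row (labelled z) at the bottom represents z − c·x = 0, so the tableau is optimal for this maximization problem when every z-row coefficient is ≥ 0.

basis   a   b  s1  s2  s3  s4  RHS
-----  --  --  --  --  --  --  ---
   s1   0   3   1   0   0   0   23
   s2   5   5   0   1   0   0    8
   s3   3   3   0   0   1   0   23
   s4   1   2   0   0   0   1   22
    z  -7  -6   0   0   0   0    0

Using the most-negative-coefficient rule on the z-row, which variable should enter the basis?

a

Negative z-row entries: a: -7, b: -6.
The most negative is -7 in column a, so a enters.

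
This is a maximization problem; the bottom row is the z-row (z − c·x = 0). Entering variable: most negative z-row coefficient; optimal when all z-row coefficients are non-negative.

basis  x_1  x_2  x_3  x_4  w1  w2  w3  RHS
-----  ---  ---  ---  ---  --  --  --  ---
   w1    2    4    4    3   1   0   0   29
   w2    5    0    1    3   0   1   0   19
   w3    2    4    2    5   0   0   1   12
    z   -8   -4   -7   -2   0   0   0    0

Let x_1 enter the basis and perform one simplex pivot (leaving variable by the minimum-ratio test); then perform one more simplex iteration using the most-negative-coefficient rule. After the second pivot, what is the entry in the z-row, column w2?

1/4

Ratio test on column x_1 — row 1: 29/2 = 29/2; row 2: 19/5 = 19/5; row 3: 12/2 = 6. Minimum is 19/5 at row 2 (w2 leaves); pivot element 5.
Divide row 2 by 5; eliminate column x_1 from the other rows.
Second iteration: most negative z-row entry is -27/5 in column x_3, so x_3 enters.
Ratio test on column x_3 — row 1: (107/5)/(18/5) = 107/18; row 2: (19/5)/(1/5) = 19; row 3: (22/5)/(8/5) = 11/4. Minimum is 11/4 at row 3 (w3 leaves); pivot element 8/5.
Divide row 3 by 8/5; eliminate column x_3 from the other rows.
After both pivots, the entry at the z-row, column w2 is 1/4.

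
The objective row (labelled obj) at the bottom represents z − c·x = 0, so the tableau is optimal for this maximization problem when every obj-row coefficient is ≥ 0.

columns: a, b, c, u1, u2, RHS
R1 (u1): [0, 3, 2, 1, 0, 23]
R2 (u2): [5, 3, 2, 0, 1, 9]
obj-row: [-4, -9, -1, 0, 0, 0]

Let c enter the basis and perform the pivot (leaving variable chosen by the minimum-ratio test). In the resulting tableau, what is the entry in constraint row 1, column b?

Ratio test on column c — row 1: 23/2 = 23/2; row 2: 9/2 = 9/2. Minimum is 9/2 at row 2 (u2 leaves); pivot element 2.
Divide row 2 by 2; eliminate column c from the other rows.
Row 1 update in column b: 3 − 2·(3/2) = 0.

0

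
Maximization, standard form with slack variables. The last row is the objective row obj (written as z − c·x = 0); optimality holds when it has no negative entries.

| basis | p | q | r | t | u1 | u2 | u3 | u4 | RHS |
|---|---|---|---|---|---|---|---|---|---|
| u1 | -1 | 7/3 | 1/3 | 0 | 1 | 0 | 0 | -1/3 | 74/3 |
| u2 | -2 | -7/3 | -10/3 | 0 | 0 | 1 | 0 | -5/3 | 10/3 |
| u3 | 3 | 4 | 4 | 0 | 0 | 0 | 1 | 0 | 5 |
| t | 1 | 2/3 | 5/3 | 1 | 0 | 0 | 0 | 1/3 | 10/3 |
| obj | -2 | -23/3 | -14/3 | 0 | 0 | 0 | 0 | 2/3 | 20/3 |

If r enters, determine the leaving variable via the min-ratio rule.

Column r entries and ratios — u1: (74/3)/(1/3) = 74; u2: -10/3 ≤ 0, skip; u3: 5/4 = 5/4; t: (10/3)/(5/3) = 2.
Smallest ratio is 5/4 in the row of u3, so u3 leaves.

u3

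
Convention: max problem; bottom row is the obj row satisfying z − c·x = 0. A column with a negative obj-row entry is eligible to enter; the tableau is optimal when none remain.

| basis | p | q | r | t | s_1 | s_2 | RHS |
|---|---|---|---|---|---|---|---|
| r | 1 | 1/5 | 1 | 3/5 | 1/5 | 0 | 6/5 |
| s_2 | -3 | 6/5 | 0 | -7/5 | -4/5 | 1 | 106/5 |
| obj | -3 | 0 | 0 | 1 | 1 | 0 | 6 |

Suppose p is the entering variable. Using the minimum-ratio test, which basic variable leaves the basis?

Column p entries and ratios — r: (6/5)/1 = 6/5; s_2: -3 ≤ 0, skip.
Smallest ratio is 6/5 in the row of r, so r leaves.

r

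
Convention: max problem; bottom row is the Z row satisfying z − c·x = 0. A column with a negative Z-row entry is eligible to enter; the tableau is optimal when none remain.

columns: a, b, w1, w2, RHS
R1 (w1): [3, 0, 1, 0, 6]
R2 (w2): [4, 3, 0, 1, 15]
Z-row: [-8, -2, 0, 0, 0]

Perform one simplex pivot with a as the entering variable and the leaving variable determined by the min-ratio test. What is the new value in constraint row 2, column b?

Ratio test on column a — row 1: 6/3 = 2; row 2: 15/4 = 15/4. Minimum is 2 at row 1 (w1 leaves); pivot element 3.
Divide row 1 by 3; eliminate column a from the other rows.
Row 2 update in column b: 3 − 4·0 = 3.

3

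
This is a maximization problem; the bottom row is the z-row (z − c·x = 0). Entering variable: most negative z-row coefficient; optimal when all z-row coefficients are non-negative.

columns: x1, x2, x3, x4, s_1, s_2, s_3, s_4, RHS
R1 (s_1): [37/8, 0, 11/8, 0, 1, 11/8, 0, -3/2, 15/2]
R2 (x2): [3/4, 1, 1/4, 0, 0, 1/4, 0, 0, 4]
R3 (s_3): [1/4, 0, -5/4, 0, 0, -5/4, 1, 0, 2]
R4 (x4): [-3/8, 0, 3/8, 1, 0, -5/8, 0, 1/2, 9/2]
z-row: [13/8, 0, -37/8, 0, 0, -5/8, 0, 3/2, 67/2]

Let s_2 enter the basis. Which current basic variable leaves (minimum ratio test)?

Column s_2 entries and ratios — s_1: (15/2)/(11/8) = 60/11; x2: 4/(1/4) = 16; s_3: -5/4 ≤ 0, skip; x4: -5/8 ≤ 0, skip.
Smallest ratio is 60/11 in the row of s_1, so s_1 leaves.

s_1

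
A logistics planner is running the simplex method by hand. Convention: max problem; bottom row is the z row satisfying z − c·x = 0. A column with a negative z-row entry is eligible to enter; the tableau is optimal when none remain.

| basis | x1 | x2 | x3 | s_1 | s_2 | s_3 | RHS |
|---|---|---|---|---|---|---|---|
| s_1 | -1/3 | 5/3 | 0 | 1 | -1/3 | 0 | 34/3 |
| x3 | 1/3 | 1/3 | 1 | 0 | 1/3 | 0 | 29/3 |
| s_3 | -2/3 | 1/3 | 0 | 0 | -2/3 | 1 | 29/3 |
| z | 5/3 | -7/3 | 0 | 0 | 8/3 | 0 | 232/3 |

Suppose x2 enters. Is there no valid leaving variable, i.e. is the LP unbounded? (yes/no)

Column x2 has positive entries in row(s) 1, 2, 3, so the ratio test bounds it — not unbounded.

no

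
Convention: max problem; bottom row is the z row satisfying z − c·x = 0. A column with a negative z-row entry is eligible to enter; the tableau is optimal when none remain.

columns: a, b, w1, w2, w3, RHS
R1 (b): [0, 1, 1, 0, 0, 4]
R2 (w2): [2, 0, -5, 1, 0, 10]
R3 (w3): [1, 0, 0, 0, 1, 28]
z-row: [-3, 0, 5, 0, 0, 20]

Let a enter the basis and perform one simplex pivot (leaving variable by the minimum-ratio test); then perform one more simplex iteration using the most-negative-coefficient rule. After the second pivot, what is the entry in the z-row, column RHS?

Ratio test on column a — row 1: entry 0 ≤ 0; row 2: 10/2 = 5; row 3: 28/1 = 28. Minimum is 5 at row 2 (w2 leaves); pivot element 2.
Divide row 2 by 2; eliminate column a from the other rows.
Second iteration: most negative z-row entry is -5/2 in column w1, so w1 enters.
Ratio test on column w1 — row 1: 4/1 = 4; row 2: entry -5/2 ≤ 0; row 3: 23/(5/2) = 46/5. Minimum is 4 at row 1 (b leaves); pivot element 1.
Divide row 1 by 1; eliminate column w1 from the other rows.
After both pivots, the entry at the z-row, column RHS is 45.

45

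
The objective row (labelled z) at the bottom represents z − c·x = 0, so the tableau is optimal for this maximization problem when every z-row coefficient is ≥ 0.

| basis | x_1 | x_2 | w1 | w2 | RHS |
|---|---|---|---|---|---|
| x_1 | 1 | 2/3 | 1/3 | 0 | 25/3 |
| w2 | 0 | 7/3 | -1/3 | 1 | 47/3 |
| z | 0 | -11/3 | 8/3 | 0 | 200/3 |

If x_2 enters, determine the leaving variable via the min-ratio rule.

Column x_2 entries and ratios — x_1: (25/3)/(2/3) = 25/2; w2: (47/3)/(7/3) = 47/7.
Smallest ratio is 47/7 in the row of w2, so w2 leaves.

w2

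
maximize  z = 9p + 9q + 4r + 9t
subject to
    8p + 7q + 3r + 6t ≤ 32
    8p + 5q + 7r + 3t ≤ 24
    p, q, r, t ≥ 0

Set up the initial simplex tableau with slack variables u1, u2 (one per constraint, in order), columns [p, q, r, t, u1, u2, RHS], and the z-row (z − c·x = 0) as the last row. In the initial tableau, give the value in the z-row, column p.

-9

The z-row carries the negated objective coefficients: the p entry is -9.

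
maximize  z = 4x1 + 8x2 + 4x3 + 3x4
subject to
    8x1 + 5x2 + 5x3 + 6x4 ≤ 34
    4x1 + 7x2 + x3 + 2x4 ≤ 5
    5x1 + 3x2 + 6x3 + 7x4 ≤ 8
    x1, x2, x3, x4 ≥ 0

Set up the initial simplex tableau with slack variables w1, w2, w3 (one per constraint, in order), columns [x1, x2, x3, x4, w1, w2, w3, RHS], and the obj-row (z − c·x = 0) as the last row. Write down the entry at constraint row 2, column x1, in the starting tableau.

Constraint 2 has coefficient 4 on x1.

4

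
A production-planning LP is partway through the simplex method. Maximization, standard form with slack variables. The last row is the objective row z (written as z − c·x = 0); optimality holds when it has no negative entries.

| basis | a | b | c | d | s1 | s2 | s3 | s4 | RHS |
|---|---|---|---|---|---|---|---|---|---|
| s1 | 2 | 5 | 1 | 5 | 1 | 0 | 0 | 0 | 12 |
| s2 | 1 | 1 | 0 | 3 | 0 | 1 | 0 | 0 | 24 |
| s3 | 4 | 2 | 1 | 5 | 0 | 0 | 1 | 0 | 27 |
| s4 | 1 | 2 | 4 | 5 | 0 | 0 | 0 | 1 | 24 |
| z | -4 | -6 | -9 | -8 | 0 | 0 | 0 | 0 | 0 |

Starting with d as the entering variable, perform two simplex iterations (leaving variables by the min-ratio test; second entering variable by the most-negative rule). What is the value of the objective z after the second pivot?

Ratio test on column d — row 1: 12/5 = 12/5; row 2: 24/3 = 8; row 3: 27/5 = 27/5; row 4: 24/5 = 24/5. Minimum is 12/5 at row 1 (s1 leaves); pivot element 5.
Pivot on row 1; the z-row RHS becomes 0 − (-8)·(12/5) = 96/5.
Next entering variable (most negative z-row entry -37/5): c.
Ratio test on column c — row 1: (12/5)/(1/5) = 12; row 2: entry -3/5 ≤ 0; row 3: entry 0 ≤ 0; row 4: 12/3 = 4. Minimum is 4 at row 4 (s4 leaves); pivot element 3.
After the second pivot the z-row RHS is 96/5 − (-37/5)·4 = 244/5.

244/5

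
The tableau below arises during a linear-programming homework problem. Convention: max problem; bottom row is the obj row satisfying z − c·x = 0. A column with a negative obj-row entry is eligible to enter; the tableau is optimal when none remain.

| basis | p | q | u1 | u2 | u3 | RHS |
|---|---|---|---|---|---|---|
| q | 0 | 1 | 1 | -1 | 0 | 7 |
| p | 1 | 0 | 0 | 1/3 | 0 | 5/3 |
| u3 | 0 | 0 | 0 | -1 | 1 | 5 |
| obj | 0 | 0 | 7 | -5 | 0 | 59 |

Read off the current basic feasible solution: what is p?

p is basic (row 2); its value is the RHS of that row, 5/3.

5/3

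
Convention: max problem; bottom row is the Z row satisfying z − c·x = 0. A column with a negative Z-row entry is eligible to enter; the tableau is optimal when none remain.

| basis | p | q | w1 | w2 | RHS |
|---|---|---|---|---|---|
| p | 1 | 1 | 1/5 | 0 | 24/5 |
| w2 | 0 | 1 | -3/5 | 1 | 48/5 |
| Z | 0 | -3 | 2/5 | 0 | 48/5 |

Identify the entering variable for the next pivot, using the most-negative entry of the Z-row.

Negative Z-row entries: q: -3.
The most negative is -3 in column q, so q enters.

q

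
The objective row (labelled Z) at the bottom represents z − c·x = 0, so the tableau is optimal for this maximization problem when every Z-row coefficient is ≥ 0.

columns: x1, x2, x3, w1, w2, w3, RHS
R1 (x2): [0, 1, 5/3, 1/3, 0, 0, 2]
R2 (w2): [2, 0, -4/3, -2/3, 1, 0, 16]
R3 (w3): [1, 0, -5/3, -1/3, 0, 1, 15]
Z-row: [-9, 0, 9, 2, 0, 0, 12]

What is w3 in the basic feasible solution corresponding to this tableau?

15

w3 is basic (row 3); its value is the RHS of that row, 15.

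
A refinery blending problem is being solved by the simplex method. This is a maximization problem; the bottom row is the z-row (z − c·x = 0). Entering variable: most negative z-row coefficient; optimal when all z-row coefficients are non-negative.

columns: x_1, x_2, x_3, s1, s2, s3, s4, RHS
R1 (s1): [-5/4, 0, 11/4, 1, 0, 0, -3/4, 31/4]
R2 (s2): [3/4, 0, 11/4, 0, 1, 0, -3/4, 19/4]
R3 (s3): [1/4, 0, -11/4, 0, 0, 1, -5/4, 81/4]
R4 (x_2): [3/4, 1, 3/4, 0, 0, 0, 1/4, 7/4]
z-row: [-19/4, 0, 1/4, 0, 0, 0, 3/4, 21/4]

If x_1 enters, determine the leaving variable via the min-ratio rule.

x_2

Column x_1 entries and ratios — s1: -5/4 ≤ 0, skip; s2: (19/4)/(3/4) = 19/3; s3: (81/4)/(1/4) = 81; x_2: (7/4)/(3/4) = 7/3.
Smallest ratio is 7/3 in the row of x_2, so x_2 leaves.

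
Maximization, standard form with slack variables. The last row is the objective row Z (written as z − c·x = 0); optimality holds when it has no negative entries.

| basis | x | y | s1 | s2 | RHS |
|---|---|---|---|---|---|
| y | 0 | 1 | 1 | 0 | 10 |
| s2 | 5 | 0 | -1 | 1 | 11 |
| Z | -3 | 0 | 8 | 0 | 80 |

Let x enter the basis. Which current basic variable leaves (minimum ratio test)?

Column x entries and ratios — y: 0 ≤ 0, skip; s2: 11/5 = 11/5.
Smallest ratio is 11/5 in the row of s2, so s2 leaves.

s2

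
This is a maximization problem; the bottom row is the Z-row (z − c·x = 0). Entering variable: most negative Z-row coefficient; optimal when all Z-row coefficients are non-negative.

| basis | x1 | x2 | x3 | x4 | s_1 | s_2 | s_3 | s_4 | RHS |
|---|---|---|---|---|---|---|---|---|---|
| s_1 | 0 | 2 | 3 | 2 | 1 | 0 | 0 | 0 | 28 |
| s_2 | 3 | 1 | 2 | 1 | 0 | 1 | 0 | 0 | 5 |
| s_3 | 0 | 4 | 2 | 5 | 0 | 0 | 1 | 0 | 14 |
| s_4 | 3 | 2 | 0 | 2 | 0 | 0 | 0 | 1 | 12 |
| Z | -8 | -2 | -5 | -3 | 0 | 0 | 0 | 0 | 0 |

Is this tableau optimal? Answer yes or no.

The Z-row has a negative entry -8 in column x1, so it is not optimal.

no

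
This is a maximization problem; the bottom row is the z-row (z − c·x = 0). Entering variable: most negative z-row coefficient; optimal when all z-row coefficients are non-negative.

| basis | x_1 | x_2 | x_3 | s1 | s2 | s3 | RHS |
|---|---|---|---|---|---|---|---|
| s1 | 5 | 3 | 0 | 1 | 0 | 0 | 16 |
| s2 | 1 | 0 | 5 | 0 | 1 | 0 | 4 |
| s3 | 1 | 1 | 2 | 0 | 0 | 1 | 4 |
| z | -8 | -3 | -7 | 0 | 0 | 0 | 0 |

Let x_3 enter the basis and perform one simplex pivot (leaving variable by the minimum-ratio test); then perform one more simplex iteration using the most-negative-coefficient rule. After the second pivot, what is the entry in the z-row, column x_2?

Ratio test on column x_3 — row 1: entry 0 ≤ 0; row 2: 4/5 = 4/5; row 3: 4/2 = 2. Minimum is 4/5 at row 2 (s2 leaves); pivot element 5.
Divide row 2 by 5; eliminate column x_3 from the other rows.
Second iteration: most negative z-row entry is -33/5 in column x_1, so x_1 enters.
Ratio test on column x_1 — row 1: 16/5 = 16/5; row 2: (4/5)/(1/5) = 4; row 3: (12/5)/(3/5) = 4. Minimum is 16/5 at row 1 (s1 leaves); pivot element 5.
Divide row 1 by 5; eliminate column x_1 from the other rows.
After both pivots, the entry at the z-row, column x_2 is 24/25.

24/25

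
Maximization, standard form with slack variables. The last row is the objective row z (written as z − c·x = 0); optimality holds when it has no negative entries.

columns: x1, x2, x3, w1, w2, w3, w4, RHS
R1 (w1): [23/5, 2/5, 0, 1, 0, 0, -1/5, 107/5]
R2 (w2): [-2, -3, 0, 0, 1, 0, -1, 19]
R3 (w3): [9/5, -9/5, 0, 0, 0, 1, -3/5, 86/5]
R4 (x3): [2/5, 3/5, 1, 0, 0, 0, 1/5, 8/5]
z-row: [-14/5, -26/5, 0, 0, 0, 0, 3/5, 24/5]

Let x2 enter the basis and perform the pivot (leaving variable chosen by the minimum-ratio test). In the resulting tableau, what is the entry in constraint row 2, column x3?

5

Ratio test on column x2 — row 1: (107/5)/(2/5) = 107/2; row 2: entry -3 ≤ 0; row 3: entry -9/5 ≤ 0; row 4: (8/5)/(3/5) = 8/3. Minimum is 8/3 at row 4 (x3 leaves); pivot element 3/5.
Divide row 4 by 3/5; eliminate column x2 from the other rows.
Row 2 update in column x3: 0 − (-3)·(5/3) = 5.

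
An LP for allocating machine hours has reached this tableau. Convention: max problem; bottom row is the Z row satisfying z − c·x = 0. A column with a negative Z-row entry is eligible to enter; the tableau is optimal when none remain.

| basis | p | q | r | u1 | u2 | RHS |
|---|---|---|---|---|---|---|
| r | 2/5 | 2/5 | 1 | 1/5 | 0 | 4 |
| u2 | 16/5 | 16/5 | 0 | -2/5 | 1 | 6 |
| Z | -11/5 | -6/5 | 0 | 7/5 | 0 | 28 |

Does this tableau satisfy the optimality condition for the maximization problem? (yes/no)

The Z-row has a negative entry -11/5 in column p, so it is not optimal.

no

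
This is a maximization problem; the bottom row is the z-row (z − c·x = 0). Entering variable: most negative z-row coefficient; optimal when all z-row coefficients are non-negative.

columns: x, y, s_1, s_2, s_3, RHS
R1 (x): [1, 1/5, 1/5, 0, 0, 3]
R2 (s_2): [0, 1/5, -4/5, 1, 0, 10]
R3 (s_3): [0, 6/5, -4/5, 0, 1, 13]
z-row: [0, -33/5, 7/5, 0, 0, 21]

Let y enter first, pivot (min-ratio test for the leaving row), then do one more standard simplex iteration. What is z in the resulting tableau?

100

Ratio test on column y — row 1: 3/(1/5) = 15; row 2: 10/(1/5) = 50; row 3: 13/(6/5) = 65/6. Minimum is 65/6 at row 3 (s_3 leaves); pivot element 6/5.
Pivot on row 3; the z-row RHS becomes 21 − (-33/5)·(65/6) = 185/2.
Next entering variable (most negative z-row entry -3): s_1.
Ratio test on column s_1 — row 1: (5/6)/(1/3) = 5/2; row 2: entry -2/3 ≤ 0; row 3: entry -2/3 ≤ 0. Minimum is 5/2 at row 1 (x leaves); pivot element 1/3.
After the second pivot the z-row RHS is 185/2 − (-3)·(5/2) = 100.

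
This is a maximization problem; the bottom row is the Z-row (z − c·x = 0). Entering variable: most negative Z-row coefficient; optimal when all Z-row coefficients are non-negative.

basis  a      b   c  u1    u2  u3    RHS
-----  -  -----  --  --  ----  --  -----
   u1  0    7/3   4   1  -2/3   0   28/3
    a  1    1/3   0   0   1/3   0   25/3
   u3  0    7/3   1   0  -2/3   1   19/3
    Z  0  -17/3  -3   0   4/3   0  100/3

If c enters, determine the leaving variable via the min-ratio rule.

u1

Column c entries and ratios — u1: (28/3)/4 = 7/3; a: 0 ≤ 0, skip; u3: (19/3)/1 = 19/3.
Smallest ratio is 7/3 in the row of u1, so u1 leaves.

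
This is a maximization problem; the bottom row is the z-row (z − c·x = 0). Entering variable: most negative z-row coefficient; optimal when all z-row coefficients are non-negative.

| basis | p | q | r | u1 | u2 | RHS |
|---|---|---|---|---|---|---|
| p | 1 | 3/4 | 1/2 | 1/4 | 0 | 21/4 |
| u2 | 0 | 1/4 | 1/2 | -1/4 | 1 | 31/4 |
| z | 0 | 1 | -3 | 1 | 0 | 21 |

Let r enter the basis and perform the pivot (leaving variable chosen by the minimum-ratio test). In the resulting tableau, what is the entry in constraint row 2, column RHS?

5/2

Ratio test on column r — row 1: (21/4)/(1/2) = 21/2; row 2: (31/4)/(1/2) = 31/2. Minimum is 21/2 at row 1 (p leaves); pivot element 1/2.
Divide row 1 by 1/2; eliminate column r from the other rows.
Row 2 update in column RHS: 31/4 − (1/2)·(21/2) = 5/2.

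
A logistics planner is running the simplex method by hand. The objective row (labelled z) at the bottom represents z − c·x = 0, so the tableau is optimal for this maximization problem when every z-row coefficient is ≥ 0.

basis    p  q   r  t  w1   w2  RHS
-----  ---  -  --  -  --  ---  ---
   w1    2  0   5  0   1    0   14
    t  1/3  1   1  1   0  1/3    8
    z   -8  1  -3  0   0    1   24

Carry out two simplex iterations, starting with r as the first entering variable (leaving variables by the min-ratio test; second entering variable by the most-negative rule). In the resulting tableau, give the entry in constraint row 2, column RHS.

Ratio test on column r — row 1: 14/5 = 14/5; row 2: 8/1 = 8. Minimum is 14/5 at row 1 (w1 leaves); pivot element 5.
Divide row 1 by 5; eliminate column r from the other rows.
Second iteration: most negative z-row entry is -34/5 in column p, so p enters.
Ratio test on column p — row 1: (14/5)/(2/5) = 7; row 2: entry -1/15 ≤ 0. Minimum is 7 at row 1 (r leaves); pivot element 2/5.
Divide row 1 by 2/5; eliminate column p from the other rows.
After both pivots, the entry at constraint row 2, column RHS is 17/3.

17/3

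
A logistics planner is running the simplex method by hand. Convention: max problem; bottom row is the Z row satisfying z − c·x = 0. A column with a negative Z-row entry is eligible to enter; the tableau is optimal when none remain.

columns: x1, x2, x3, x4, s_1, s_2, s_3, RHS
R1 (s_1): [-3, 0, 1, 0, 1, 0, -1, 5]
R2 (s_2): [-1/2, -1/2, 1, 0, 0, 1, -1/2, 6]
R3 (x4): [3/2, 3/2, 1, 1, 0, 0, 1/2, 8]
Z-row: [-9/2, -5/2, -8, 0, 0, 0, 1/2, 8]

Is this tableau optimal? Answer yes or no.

The Z-row has a negative entry -8 in column x3, so it is not optimal.

no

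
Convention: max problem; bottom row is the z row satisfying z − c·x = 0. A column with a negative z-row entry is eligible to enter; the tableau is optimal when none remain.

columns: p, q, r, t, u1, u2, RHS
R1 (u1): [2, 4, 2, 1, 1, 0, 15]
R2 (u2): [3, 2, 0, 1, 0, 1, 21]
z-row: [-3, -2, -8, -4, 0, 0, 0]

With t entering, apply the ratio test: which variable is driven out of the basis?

Column t entries and ratios — u1: 15/1 = 15; u2: 21/1 = 21.
Smallest ratio is 15 in the row of u1, so u1 leaves.

u1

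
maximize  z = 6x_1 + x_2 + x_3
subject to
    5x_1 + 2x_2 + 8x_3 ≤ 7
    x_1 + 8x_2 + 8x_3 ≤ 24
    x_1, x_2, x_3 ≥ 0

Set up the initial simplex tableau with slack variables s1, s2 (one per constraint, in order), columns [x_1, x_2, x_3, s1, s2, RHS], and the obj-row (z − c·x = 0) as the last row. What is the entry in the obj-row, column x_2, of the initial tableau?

The obj-row carries the negated objective coefficients: the x_2 entry is -1.

-1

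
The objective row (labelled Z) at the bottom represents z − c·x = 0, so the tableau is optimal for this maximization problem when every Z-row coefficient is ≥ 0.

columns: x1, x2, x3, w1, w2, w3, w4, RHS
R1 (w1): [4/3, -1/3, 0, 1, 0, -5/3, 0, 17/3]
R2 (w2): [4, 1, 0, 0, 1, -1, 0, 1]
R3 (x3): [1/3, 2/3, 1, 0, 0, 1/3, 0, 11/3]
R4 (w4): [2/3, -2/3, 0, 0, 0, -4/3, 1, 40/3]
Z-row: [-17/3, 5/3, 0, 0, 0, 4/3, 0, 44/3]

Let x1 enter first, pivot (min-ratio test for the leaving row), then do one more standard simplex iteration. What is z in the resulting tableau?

84/5

Ratio test on column x1 — row 1: (17/3)/(4/3) = 17/4; row 2: 1/4 = 1/4; row 3: (11/3)/(1/3) = 11; row 4: (40/3)/(2/3) = 20. Minimum is 1/4 at row 2 (w2 leaves); pivot element 4.
Pivot on row 2; the Z-row RHS becomes 44/3 − (-17/3)·(1/4) = 193/12.
Next entering variable (most negative Z-row entry -1/12): w3.
Ratio test on column w3 — row 1: entry -4/3 ≤ 0; row 2: entry -1/4 ≤ 0; row 3: (43/12)/(5/12) = 43/5; row 4: entry -7/6 ≤ 0. Minimum is 43/5 at row 3 (x3 leaves); pivot element 5/12.
After the second pivot the Z-row RHS is 193/12 − (-1/12)·(43/5) = 84/5.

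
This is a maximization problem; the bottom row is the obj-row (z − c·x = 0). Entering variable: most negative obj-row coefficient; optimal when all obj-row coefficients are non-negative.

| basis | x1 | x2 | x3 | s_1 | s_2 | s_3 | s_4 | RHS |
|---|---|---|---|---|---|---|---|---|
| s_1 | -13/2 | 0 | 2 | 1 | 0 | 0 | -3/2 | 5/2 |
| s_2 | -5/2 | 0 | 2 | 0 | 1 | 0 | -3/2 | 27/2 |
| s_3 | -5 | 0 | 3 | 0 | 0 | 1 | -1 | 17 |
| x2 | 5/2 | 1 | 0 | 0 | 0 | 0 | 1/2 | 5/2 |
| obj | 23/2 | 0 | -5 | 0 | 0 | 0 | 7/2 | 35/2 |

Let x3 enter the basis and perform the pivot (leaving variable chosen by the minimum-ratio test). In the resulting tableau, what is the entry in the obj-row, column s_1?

Ratio test on column x3 — row 1: (5/2)/2 = 5/4; row 2: (27/2)/2 = 27/4; row 3: 17/3 = 17/3; row 4: entry 0 ≤ 0. Minimum is 5/4 at row 1 (s_1 leaves); pivot element 2.
Divide row 1 by 2; eliminate column x3 from the other rows.
obj-row update in column s_1: 0 − (-5)·(1/2) = 5/2.

5/2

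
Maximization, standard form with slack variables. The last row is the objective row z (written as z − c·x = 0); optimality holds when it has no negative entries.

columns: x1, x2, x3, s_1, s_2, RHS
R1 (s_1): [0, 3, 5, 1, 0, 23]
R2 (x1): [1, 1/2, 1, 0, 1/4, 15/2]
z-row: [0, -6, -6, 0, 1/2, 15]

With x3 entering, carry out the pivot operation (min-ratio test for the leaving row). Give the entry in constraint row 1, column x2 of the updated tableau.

3/5

Ratio test on column x3 — row 1: 23/5 = 23/5; row 2: (15/2)/1 = 15/2. Minimum is 23/5 at row 1 (s_1 leaves); pivot element 5.
Divide row 1 by 5; eliminate column x3 from the other rows.
In the new row 1, the x2 entry is the old entry divided by the pivot: 3/5 = 3/5.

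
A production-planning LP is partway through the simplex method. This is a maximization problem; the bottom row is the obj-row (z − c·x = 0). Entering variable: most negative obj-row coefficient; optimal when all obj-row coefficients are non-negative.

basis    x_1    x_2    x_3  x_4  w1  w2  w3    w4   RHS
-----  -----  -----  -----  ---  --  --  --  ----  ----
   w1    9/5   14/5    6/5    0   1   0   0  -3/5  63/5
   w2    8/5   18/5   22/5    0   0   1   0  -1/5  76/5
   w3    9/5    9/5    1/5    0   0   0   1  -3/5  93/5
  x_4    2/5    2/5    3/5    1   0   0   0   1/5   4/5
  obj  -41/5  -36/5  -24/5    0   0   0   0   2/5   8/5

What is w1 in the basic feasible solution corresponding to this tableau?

w1 is basic (row 1); its value is the RHS of that row, 63/5.

63/5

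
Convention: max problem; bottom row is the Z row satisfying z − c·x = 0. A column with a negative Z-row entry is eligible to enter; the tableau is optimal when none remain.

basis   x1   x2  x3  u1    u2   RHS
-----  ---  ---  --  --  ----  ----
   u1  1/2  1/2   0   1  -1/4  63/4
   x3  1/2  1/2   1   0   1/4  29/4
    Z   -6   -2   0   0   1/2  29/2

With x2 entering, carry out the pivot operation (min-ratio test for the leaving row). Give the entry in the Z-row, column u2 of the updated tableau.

Ratio test on column x2 — row 1: (63/4)/(1/2) = 63/2; row 2: (29/4)/(1/2) = 29/2. Minimum is 29/2 at row 2 (x3 leaves); pivot element 1/2.
Divide row 2 by 1/2; eliminate column x2 from the other rows.
Z-row update in column u2: 1/2 − (-2)·(1/2) = 3/2.

3/2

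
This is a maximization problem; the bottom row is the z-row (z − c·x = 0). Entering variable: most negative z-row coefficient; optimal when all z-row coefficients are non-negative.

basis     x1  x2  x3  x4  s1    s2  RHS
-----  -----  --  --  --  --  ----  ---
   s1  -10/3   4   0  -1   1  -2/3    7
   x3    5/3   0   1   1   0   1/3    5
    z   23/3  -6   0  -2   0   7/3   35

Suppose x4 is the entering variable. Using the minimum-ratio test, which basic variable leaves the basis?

x3

Column x4 entries and ratios — s1: -1 ≤ 0, skip; x3: 5/1 = 5.
Smallest ratio is 5 in the row of x3, so x3 leaves.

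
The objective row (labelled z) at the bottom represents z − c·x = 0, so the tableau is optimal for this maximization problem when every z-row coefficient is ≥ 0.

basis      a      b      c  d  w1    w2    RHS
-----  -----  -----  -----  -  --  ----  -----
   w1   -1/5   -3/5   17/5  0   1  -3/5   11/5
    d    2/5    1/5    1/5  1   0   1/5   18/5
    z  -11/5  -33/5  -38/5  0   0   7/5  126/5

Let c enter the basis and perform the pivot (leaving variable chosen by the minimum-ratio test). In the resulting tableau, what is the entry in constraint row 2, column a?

7/17

Ratio test on column c — row 1: (11/5)/(17/5) = 11/17; row 2: (18/5)/(1/5) = 18. Minimum is 11/17 at row 1 (w1 leaves); pivot element 17/5.
Divide row 1 by 17/5; eliminate column c from the other rows.
Row 2 update in column a: 2/5 − (1/5)·(-1/17) = 7/17.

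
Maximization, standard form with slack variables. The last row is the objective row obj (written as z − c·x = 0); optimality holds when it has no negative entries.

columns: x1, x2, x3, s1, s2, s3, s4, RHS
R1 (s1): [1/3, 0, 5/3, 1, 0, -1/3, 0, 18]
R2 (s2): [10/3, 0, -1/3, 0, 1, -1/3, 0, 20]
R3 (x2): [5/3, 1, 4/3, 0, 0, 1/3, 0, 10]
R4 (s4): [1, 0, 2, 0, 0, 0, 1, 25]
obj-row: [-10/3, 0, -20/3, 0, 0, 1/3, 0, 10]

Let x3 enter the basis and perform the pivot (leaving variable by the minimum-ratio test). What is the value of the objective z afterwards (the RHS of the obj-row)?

Ratio test on column x3 — row 1: 18/(5/3) = 54/5; row 2: entry -1/3 ≤ 0; row 3: 10/(4/3) = 15/2; row 4: 25/2 = 25/2. Minimum is 15/2 at row 3 (x2 leaves); pivot element 4/3.
Pivot on row 3; the obj-row RHS becomes 10 − (-20/3)·(15/2) = 60.

60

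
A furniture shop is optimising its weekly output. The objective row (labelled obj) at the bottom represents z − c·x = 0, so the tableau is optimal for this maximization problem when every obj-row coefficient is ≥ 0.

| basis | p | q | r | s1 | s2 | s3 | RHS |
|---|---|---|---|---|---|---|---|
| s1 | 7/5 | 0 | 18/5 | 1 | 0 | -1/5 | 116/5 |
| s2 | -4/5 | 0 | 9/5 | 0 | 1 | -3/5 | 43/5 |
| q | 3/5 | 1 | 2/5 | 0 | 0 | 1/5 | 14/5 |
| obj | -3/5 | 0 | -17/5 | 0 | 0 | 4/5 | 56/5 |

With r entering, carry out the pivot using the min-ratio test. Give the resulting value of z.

Ratio test on column r — row 1: (116/5)/(18/5) = 58/9; row 2: (43/5)/(9/5) = 43/9; row 3: (14/5)/(2/5) = 7. Minimum is 43/9 at row 2 (s2 leaves); pivot element 9/5.
Pivot on row 2; the obj-row RHS becomes 56/5 − (-17/5)·(43/9) = 247/9.

247/9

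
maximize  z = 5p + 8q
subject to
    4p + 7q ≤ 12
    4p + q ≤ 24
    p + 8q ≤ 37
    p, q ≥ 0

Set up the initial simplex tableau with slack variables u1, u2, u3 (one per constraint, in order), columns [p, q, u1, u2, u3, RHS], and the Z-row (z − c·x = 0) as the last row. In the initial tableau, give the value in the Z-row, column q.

The Z-row carries the negated objective coefficients: the q entry is -8.

-8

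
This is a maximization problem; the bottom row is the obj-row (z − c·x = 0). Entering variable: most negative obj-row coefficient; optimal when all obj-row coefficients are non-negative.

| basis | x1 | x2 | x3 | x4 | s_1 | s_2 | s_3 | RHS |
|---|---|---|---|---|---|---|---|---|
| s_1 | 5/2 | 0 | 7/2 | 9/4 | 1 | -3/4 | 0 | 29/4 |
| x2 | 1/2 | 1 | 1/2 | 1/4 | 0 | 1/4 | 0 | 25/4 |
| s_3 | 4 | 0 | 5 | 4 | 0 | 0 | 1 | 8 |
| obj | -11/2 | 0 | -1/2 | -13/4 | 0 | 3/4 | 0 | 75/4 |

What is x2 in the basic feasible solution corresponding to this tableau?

25/4

x2 is basic (row 2); its value is the RHS of that row, 25/4.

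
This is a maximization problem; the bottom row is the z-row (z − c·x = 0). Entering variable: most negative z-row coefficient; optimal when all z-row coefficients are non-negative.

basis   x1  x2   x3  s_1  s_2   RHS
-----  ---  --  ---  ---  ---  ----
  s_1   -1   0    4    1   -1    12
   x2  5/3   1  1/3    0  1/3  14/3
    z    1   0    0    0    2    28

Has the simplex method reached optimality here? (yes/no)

yes

Every z-row coefficient is ≥ 0, so the tableau is optimal.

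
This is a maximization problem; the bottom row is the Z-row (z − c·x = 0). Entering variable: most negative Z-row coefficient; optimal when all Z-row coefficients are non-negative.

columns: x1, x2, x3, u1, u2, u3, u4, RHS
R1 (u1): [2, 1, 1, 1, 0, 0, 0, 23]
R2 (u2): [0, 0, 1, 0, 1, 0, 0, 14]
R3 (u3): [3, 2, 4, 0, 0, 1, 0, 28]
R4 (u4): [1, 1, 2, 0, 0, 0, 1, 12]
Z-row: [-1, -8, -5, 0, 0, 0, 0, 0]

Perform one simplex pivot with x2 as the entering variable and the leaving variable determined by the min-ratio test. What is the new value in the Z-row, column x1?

7

Ratio test on column x2 — row 1: 23/1 = 23; row 2: entry 0 ≤ 0; row 3: 28/2 = 14; row 4: 12/1 = 12. Minimum is 12 at row 4 (u4 leaves); pivot element 1.
Divide row 4 by 1; eliminate column x2 from the other rows.
Z-row update in column x1: -1 − (-8)·1 = 7.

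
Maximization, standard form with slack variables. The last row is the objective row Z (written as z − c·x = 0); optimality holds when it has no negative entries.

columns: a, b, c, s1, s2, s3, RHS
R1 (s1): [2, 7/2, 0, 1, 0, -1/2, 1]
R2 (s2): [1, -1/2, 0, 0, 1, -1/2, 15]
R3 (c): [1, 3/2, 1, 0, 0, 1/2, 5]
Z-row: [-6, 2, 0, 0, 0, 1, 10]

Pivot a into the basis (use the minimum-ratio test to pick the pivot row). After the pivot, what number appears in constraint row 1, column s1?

1/2

Ratio test on column a — row 1: 1/2 = 1/2; row 2: 15/1 = 15; row 3: 5/1 = 5. Minimum is 1/2 at row 1 (s1 leaves); pivot element 2.
Divide row 1 by 2; eliminate column a from the other rows.
In the new row 1, the s1 entry is the old entry divided by the pivot: 1/2 = 1/2.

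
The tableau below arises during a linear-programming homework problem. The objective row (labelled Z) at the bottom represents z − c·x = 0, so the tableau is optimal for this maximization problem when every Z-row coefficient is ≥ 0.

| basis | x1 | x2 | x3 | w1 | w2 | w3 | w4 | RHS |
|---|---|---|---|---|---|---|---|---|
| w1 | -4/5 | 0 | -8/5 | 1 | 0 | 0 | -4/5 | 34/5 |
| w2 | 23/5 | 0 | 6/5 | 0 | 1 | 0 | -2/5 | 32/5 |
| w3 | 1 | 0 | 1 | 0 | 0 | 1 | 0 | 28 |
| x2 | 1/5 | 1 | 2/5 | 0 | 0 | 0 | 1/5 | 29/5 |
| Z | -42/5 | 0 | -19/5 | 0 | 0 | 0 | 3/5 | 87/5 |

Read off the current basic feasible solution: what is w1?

34/5

w1 is basic (row 1); its value is the RHS of that row, 34/5.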